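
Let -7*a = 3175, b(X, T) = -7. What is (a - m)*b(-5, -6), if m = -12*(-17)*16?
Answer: 26023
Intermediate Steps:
m = 3264 (m = 204*16 = 3264)
a = -3175/7 (a = -⅐*3175 = -3175/7 ≈ -453.57)
(a - m)*b(-5, -6) = (-3175/7 - 1*3264)*(-7) = (-3175/7 - 3264)*(-7) = -26023/7*(-7) = 26023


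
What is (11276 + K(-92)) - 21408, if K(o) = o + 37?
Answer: -10187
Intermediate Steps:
K(o) = 37 + o
(11276 + K(-92)) - 21408 = (11276 + (37 - 92)) - 21408 = (11276 - 55) - 21408 = 11221 - 21408 = -10187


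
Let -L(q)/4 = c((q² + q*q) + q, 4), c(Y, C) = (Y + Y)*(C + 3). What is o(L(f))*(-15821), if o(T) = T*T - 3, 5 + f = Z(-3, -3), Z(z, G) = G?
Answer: -714450998937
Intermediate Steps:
f = -8 (f = -5 - 3 = -8)
c(Y, C) = 2*Y*(3 + C) (c(Y, C) = (2*Y)*(3 + C) = 2*Y*(3 + C))
L(q) = -112*q² - 56*q (L(q) = -8*((q² + q*q) + q)*(3 + 4) = -8*((q² + q²) + q)*7 = -8*(2*q² + q)*7 = -8*(q + 2*q²)*7 = -4*(14*q + 28*q²) = -112*q² - 56*q)
o(T) = -3 + T² (o(T) = T² - 3 = -3 + T²)
o(L(f))*(-15821) = (-3 + (-56*(-8)*(1 + 2*(-8)))²)*(-15821) = (-3 + (-56*(-8)*(1 - 16))²)*(-15821) = (-3 + (-56*(-8)*(-15))²)*(-15821) = (-3 + (-6720)²)*(-15821) = (-3 + 45158400)*(-15821) = 45158397*(-15821) = -714450998937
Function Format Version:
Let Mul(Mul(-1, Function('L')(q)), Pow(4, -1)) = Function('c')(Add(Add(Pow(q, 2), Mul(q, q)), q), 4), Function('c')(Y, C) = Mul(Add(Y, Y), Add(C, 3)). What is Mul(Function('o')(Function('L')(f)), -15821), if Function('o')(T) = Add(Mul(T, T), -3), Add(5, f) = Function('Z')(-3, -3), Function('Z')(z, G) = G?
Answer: -714450998937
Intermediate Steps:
f = -8 (f = Add(-5, -3) = -8)
Function('c')(Y, C) = Mul(2, Y, Add(3, C)) (Function('c')(Y, C) = Mul(Mul(2, Y), Add(3, C)) = Mul(2, Y, Add(3, C)))
Function('L')(q) = Add(Mul(-112, Pow(q, 2)), Mul(-56, q)) (Function('L')(q) = Mul(-4, Mul(2, Add(Add(Pow(q, 2), Mul(q, q)), q), Add(3, 4))) = Mul(-4, Mul(2, Add(Add(Pow(q, 2), Pow(q, 2)), q), 7)) = Mul(-4, Mul(2, Add(Mul(2, Pow(q, 2)), q), 7)) = Mul(-4, Mul(2, Add(q, Mul(2, Pow(q, 2))), 7)) = Mul(-4, Add(Mul(14, q), Mul(28, Pow(q, 2)))) = Add(Mul(-112, Pow(q, 2)), Mul(-56, q)))
Function('o')(T) = Add(-3, Pow(T, 2)) (Function('o')(T) = Add(Pow(T, 2), -3) = Add(-3, Pow(T, 2)))
Mul(Function('o')(Function('L')(f)), -15821) = Mul(Add(-3, Pow(Mul(-56, -8, Add(1, Mul(2, -8))), 2)), -15821) = Mul(Add(-3, Pow(Mul(-56, -8, Add(1, -16)), 2)), -15821) = Mul(Add(-3, Pow(Mul(-56, -8, -15), 2)), -15821) = Mul(Add(-3, Pow(-6720, 2)), -15821) = Mul(Add(-3, 45158400), -15821) = Mul(45158397, -15821) = -714450998937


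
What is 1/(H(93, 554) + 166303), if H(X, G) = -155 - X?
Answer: 1/166055 ≈ 6.0221e-6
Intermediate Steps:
1/(H(93, 554) + 166303) = 1/((-155 - 1*93) + 166303) = 1/((-155 - 93) + 166303) = 1/(-248 + 166303) = 1/166055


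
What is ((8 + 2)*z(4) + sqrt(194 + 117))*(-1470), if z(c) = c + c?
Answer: -117600 - 1470*sqrt(311) ≈ -1.4352e+5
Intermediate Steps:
z(c) = 2*c
((8 + 2)*z(4) + sqrt(194 + 117))*(-1470) = ((8 + 2)*(2*4) + sqrt(194 + 117))*(-1470) = (10*8 + sqrt(311))*(-1470) = (80 + sqrt(311))*(-1470) = -117600 - 1470*sqrt(311)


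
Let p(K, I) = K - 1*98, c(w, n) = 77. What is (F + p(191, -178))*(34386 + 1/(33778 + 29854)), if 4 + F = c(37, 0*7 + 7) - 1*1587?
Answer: -3109218983213/63632 ≈ -4.8863e+7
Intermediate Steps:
F = -1514 (F = -4 + (77 - 1*1587) = -4 + (77 - 1587) = -4 - 1510 = -1514)
p(K, I) = -98 + K (p(K, I) = K - 98 = -98 + K)
(F + p(191, -178))*(34386 + 1/(33778 + 29854)) = (-1514 + (-98 + 191))*(34386 + 1/(33778 + 29854)) = (-1514 + 93)*(34386 + 1/63632) = -1421*(34386 + 1/63632) = -1421*2188049953/63632 = -3109218983213/63632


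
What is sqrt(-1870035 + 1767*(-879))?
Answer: 2*I*sqrt(855807) ≈ 1850.2*I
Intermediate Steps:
sqrt(-1870035 + 1767*(-879)) = sqrt(-1870035 - 1553193) = sqrt(-3423228) = 2*I*sqrt(855807)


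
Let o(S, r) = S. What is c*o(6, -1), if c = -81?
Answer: -486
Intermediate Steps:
c*o(6, -1) = -81*6 = -486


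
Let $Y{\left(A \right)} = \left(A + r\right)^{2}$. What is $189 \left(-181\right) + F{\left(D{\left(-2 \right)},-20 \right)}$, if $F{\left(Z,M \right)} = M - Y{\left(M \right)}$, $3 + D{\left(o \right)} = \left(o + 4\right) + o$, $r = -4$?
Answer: $-34805$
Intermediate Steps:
$Y{\left(A \right)} = \left(-4 + A\right)^{2}$ ($Y{\left(A \right)} = \left(A - 4\right)^{2} = \left(-4 + A\right)^{2}$)
$D{\left(o \right)} = 1 + 2 o$ ($D{\left(o \right)} = -3 + \left(\left(o + 4\right) + o\right) = -3 + \left(\left(4 + o\right) + o\right) = -3 + \left(4 + 2 o\right) = 1 + 2 o$)
$F{\left(Z,M \right)} = M - \left(-4 + M\right)^{2}$
$189 \left(-181\right) + F{\left(D{\left(-2 \right)},-20 \right)} = 189 \left(-181\right) - \left(20 + \left(-4 - 20\right)^{2}\right) = -34209 - 596 = -34805$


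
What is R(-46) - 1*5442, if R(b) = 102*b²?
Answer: 210390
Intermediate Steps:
R(-46) - 1*5442 = 102*(-46)² - 1*5442 = 102*2116 - 5442 = 215832 - 5442 = 210390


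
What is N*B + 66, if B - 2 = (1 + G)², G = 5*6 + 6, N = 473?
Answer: 648549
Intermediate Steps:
G = 36 (G = 30 + 6 = 36)
B = 1371 (B = 2 + (1 + 36)² = 2 + 37² = 2 + 1369 = 1371)
N*B + 66 = 473*1371 + 66 = 648483 + 66 = 648549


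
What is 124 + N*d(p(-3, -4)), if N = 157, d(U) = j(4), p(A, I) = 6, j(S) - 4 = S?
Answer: 1380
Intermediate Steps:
j(S) = 4 + S
d(U) = 8 (d(U) = 4 + 4 = 8)
124 + N*d(p(-3, -4)) = 124 + 157*8 = 124 + 1256 = 1380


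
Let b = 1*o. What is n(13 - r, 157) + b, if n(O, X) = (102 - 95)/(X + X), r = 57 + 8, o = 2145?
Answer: 673537/314 ≈ 2145.0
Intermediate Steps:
r = 65
b = 2145 (b = 1*2145 = 2145)
n(O, X) = 7/(2*X) (n(O, X) = 7/((2*X)) = 7*(1/(2*X)) = 7/(2*X))
n(13 - r, 157) + b = (7/2)/157 + 2145 = (7/2)*(1/157) + 2145 = 7/314 + 2145 = 673537/314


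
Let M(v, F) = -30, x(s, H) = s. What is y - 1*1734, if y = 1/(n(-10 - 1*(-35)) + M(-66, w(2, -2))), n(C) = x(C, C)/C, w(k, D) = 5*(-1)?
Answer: -50287/29 ≈ -1734.0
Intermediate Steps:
w(k, D) = -5
n(C) = 1 (n(C) = C/C = 1)
y = -1/29 (y = 1/(1 - 30) = 1/(-29) = -1/29 ≈ -0.034483)
y - 1*1734 = -1/29 - 1*1734 = -1/29 - 1734 = -50287/29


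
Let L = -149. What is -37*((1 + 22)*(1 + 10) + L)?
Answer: -3848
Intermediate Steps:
-37*((1 + 22)*(1 + 10) + L) = -37*((1 + 22)*(1 + 10) - 149) = -37*(23*11 - 149) = -37*(253 - 149) = -37*104 = -3848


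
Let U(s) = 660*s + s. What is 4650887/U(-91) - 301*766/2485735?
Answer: -1653534481773/21359920855 ≈ -77.413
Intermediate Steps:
U(s) = 661*s
4650887/U(-91) - 301*766/2485735 = 4650887/((661*(-91))) - 301*766/2485735 = 4650887/(-60151) - 230566*1/2485735 = 4650887*(-1/60151) - 32938/355105 = -4650887/60151 - 32938/355105 = -1653534481773/21359920855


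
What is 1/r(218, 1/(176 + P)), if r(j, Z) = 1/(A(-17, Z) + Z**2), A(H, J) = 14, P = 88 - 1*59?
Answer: 588351/42025 ≈ 14.000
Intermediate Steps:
P = 29 (P = 88 - 59 = 29)
r(j, Z) = 1/(14 + Z**2)
1/r(218, 1/(176 + P)) = 1/(1/(14 + (1/(176 + 29))**2)) = 1/(1/(14 + (1/205)**2)) = 1/(1/(14 + 1/42025)) = 1/(1/(588351/42025)) = 1/(42025/588351) = 588351/42025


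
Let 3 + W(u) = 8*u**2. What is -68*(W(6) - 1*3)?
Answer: -19176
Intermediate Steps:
W(u) = -3 + 8*u**2
-68*(W(6) - 1*3) = -68*((-3 + 8*6**2) - 1*3) = -68*((-3 + 8*36) - 3) = -68*((-3 + 288) - 3) = -68*(285 - 3) = -68*282 = -19176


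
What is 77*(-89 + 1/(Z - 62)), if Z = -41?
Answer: -705936/103 ≈ -6853.8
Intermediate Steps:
77*(-89 + 1/(Z - 62)) = 77*(-89 + 1/(-41 - 62)) = 77*(-89 + 1/(-103)) = 77*(-89 - 1/103) = 77*(-9168/103) = -705936/103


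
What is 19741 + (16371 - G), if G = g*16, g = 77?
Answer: 34880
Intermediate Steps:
G = 1232 (G = 77*16 = 1232)
19741 + (16371 - G) = 19741 + (16371 - 1*1232) = 19741 + (16371 - 1232) = 19741 + 15139 = 34880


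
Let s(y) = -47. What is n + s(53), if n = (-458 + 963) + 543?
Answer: 1001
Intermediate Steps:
n = 1048 (n = 505 + 543 = 1048)
n + s(53) = 1048 - 47 = 1001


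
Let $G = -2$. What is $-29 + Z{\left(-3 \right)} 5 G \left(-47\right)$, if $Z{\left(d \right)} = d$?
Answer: $-1439$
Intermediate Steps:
$-29 + Z{\left(-3 \right)} 5 G \left(-47\right) = -29 + \left(-3\right) 5 \left(-2\right) \left(-47\right) = -29 + \left(-15\right) \left(-2\right) \left(-47\right) = -29 + 30 \left(-47\right) = -29 - 1410 = -1439$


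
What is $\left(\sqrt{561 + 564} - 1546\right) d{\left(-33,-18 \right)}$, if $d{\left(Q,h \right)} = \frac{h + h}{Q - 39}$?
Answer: $-773 + \frac{15 \sqrt{5}}{2} \approx -756.23$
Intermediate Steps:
$d{\left(Q,h \right)} = \frac{2 h}{-39 + Q}$
$\left(\sqrt{561 + 564} - 1546\right) d{\left(-33,-18 \right)} = \left(\sqrt{561 + 564} - 1546\right) 2 \left(-18\right) \frac{1}{-39 - 33} = \left(\sqrt{1125} - 1546\right) 2 \left(-18\right) \frac{1}{-72} = \left(15 \sqrt{5} - 1546\right) 2 \left(-18\right) \left(- \frac{1}{72}\right) = \left(-1546 + 15 \sqrt{5}\right) \frac{1}{2} = -773 + \frac{15 \sqrt{5}}{2}$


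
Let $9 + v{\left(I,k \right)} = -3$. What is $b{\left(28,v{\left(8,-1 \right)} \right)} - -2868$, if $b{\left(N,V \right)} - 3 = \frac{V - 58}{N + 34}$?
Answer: $\frac{88966}{31} \approx 2869.9$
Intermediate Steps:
$v{\left(I,k \right)} = -12$ ($v{\left(I,k \right)} = -9 - 3 = -12$)
$b{\left(N,V \right)} = 3 + \frac{-58 + V}{34 + N}$ ($b{\left(N,V \right)} = 3 + \frac{V - 58}{N + 34} = 3 + \frac{-58 + V}{34 + N}$)
$b{\left(28,v{\left(8,-1 \right)} \right)} - -2868 = \frac{44 - 12 + 3 \cdot 28}{34 + 28} - -2868 = \frac{44 - 12 + 84}{62} + 2868 = \frac{1}{62} \cdot 116 + 2868 = \frac{58}{31} + 2868 = \frac{88966}{31}$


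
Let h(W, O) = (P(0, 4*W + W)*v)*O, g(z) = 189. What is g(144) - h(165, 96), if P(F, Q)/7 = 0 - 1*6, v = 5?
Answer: 20349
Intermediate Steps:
P(F, Q) = -42 (P(F, Q) = 7*(0 - 1*6) = 7*(0 - 6) = 7*(-6) = -42)
h(W, O) = -210*O (h(W, O) = (-42*5)*O = -210*O)
g(144) - h(165, 96) = 189 - (-210)*96 = 189 - 1*(-20160) = 189 + 20160 = 20349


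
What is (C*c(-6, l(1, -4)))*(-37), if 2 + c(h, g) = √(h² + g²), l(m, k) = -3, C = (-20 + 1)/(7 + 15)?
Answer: -703/11 + 2109*√5/22 ≈ 150.45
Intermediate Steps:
C = -19/22 ≈ -0.86364
c(h, g) = -2 + √(g² + h²) (c(h, g) = -2 + √(h² + g²) = -2 + √(g² + h²))
(C*c(-6, l(1, -4)))*(-37) = -19*(-2 + √((-3)² + (-6)²))/22*(-37) = -19*(-2 + √(9 + 36))/22*(-37) = -19*(-2 + √45)/22*(-37) = -19*(-2 + 3*√5)/22*(-37) = (19/11 - 57*√5/22)*(-37) = -703/11 + 2109*√5/22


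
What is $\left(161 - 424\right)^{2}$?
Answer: $69169$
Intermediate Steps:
$\left(161 - 424\right)^{2} = \left(-263\right)^{2} = 69169$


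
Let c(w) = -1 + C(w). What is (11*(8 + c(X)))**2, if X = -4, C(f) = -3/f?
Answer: 116281/16 ≈ 7267.6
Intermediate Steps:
c(w) = -1 - 3/w
(11*(8 + c(X)))**2 = (11*(8 + (-3 - 1*(-4))/(-4)))**2 = (11*(8 - (-3 + 4)/4))**2 = (11*(8 - 1/4*1))**2 = (11*(8 - 1/4))**2 = (11*(31/4))**2 = (341/4)**2 = 116281/16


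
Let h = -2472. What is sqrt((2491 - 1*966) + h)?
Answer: I*sqrt(947) ≈ 30.773*I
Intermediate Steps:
sqrt((2491 - 1*966) + h) = sqrt((2491 - 1*966) - 2472) = sqrt((2491 - 966) - 2472) = sqrt(1525 - 2472) = sqrt(-947) = I*sqrt(947)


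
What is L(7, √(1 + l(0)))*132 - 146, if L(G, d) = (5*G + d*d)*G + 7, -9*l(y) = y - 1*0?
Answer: 34042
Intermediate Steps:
l(y) = -y/9 (l(y) = -(y - 1*0)/9 = -(y + 0)/9 = -y/9)
L(G, d) = 7 + G*(d² + 5*G) (L(G, d) = (5*G + d²)*G + 7 = (d² + 5*G)*G + 7 = G*(d² + 5*G) + 7 = 7 + G*(d² + 5*G))
L(7, √(1 + l(0)))*132 - 146 = (7 + 5*7² + 7*(√(1 - ⅑*0))²)*132 - 146 = (7 + 5*49 + 7*(√(1 + 0))²)*132 - 146 = (7 + 245 + 7*(√1)²)*132 - 146 = (7 + 245 + 7*1²)*132 - 146 = (7 + 245 + 7*1)*132 - 146 = (7 + 245 + 7)*132 - 146 = 259*132 - 146 = 34188 - 146 = 34042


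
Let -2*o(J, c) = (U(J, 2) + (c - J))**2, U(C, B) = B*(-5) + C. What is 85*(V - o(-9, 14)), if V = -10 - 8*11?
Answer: -7650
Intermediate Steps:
U(C, B) = C - 5*B (U(C, B) = -5*B + C = C - 5*B)
o(J, c) = -(-10 + c)**2/2 (o(J, c) = -((J - 5*2) + (c - J))**2/2 = -((J - 10) + (c - J))**2/2 = -((-10 + J) + (c - J))**2/2 = -(-10 + c)**2/2)
V = -98 (V = -10 - 88 = -98)
85*(V - o(-9, 14)) = 85*(-98 - (-1)*(-10 + 14)**2/2) = 85*(-98 - (-1)*4**2/2) = 85*(-98 - (-1)*16/2) = 85*(-98 - 1*(-8)) = 85*(-98 + 8) = 85*(-90) = -7650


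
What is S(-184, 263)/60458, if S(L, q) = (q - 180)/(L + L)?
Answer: -83/22248544 ≈ -3.7306e-6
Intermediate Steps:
S(L, q) = (-180 + q)/(2*L) (S(L, q) = (-180 + q)/((2*L)) = (-180 + q)*(1/(2*L)) = (-180 + q)/(2*L))
S(-184, 263)/60458 = ((½)*(-180 + 263)/(-184))/60458 = ((½)*(-1/184)*83)*(1/60458) = -83/368*1/60458 = -83/22248544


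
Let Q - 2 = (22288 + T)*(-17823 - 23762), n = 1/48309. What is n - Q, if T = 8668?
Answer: 62188429708723/48309 ≈ 1.2873e+9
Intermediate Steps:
n = 1/48309 ≈ 2.0700e-5
Q = -1287305258 (Q = 2 + (22288 + 8668)*(-17823 - 23762) = 2 + 30956*(-41585) = 2 - 1287305260 = -1287305258)
n - Q = 1/48309 - 1*(-1287305258) = 1/48309 + 1287305258 = 62188429708723/48309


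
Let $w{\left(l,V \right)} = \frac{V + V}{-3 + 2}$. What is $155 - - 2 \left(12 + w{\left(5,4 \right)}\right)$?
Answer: $163$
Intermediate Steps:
$w{\left(l,V \right)} = - 2 V$ ($w{\left(l,V \right)} = \frac{2 V}{-1} = 2 V \left(-1\right) = - 2 V$)
$155 - - 2 \left(12 + w{\left(5,4 \right)}\right) = 155 - - 2 \left(12 - 8\right) = 155 - \left(-2\right) 4 = 155 - -8 = 155 + 8 = 163$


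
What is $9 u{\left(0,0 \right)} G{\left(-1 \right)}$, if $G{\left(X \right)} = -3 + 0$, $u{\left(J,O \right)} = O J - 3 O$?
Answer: $0$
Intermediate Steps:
$u{\left(J,O \right)} = - 3 O + J O$ ($u{\left(J,O \right)} = J O - 3 O = - 3 O + J O$)
$G{\left(X \right)} = -3$
$9 u{\left(0,0 \right)} G{\left(-1 \right)} = 9 \cdot 0 \left(-3 + 0\right) \left(-3\right) = 9 \cdot 0 \left(-3\right) \left(-3\right) = 9 \cdot 0 \left(-3\right) = 0 \left(-3\right) = 0$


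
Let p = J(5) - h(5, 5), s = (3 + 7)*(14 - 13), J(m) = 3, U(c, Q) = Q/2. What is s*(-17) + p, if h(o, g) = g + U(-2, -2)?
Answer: -171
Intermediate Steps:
U(c, Q) = Q/2 (U(c, Q) = Q*(½) = Q/2)
h(o, g) = -1 + g (h(o, g) = g + (½)*(-2) = g - 1 = -1 + g)
s = 10 (s = 10*1 = 10)
p = -1 (p = 3 - (-1 + 5) = 3 - 1*4 = 3 - 4 = -1)
s*(-17) + p = 10*(-17) - 1 = -170 - 1 = -171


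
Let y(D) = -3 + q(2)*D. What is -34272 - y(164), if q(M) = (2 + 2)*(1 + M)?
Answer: -36237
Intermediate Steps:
q(M) = 4 + 4*M (q(M) = 4*(1 + M) = 4 + 4*M)
y(D) = -3 + 12*D (y(D) = -3 + (4 + 4*2)*D = -3 + (4 + 8)*D = -3 + 12*D)
-34272 - y(164) = -34272 - (-3 + 12*164) = -34272 - (-3 + 1968) = -34272 - 1*1965 = -34272 - 1965 = -36237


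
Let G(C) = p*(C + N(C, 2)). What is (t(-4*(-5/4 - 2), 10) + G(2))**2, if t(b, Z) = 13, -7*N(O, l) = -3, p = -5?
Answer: 36/49 ≈ 0.73469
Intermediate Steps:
N(O, l) = 3/7 (N(O, l) = -1/7*(-3) = 3/7)
G(C) = -15/7 - 5*C (G(C) = -5*(C + 3/7) = -5*(3/7 + C) = -15/7 - 5*C)
(t(-4*(-5/4 - 2), 10) + G(2))**2 = (13 + (-15/7 - 5*2))**2 = (13 + (-15/7 - 10))**2 = (13 - 85/7)**2 = (6/7)**2 = 36/49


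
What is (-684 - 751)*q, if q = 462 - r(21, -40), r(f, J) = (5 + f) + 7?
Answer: -615615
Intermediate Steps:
r(f, J) = 12 + f
q = 429 (q = 462 - (12 + 21) = 462 - 1*33 = 462 - 33 = 429)
(-684 - 751)*q = (-684 - 751)*429 = -1435*429 = -615615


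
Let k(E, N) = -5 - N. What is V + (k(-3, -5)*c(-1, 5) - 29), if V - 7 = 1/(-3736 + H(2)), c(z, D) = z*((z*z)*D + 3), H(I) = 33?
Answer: -81467/3703 ≈ -22.000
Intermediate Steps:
c(z, D) = z*(3 + D*z²) (c(z, D) = z*(z²*D + 3) = z*(D*z² + 3) = z*(3 + D*z²))
V = 25920/3703 (V = 7 + 1/(-3736 + 33) = 7 + 1/(-3703) = 7 - 1/3703 = 25920/3703 ≈ 6.9997)
V + (k(-3, -5)*c(-1, 5) - 29) = 25920/3703 + ((-5 - 1*(-5))*(-(3 + 5*(-1)²)) - 29) = 25920/3703 + ((-5 + 5)*(-(3 + 5*1)) - 29) = 25920/3703 + (0*(-(3 + 5)) - 29) = 25920/3703 + (0*(-1*8) - 29) = 25920/3703 + (0*(-8) - 29) = 25920/3703 + (0 - 29) = 25920/3703 - 29 = -81467/3703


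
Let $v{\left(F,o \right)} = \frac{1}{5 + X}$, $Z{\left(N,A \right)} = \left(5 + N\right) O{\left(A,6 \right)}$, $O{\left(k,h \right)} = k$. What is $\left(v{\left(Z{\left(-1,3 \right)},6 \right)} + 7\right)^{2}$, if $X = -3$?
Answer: $\frac{225}{4} \approx 56.25$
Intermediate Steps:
$Z{\left(N,A \right)} = A \left(5 + N\right)$ ($Z{\left(N,A \right)} = \left(5 + N\right) A = A \left(5 + N\right)$)
$v{\left(F,o \right)} = \frac{1}{2}$ ($v{\left(F,o \right)} = \frac{1}{5 - 3} = \frac{1}{2}$)
$\left(v{\left(Z{\left(-1,3 \right)},6 \right)} + 7\right)^{2} = \left(\frac{1}{2} + 7\right)^{2} = \left(\frac{15}{2}\right)^{2} = \frac{225}{4}$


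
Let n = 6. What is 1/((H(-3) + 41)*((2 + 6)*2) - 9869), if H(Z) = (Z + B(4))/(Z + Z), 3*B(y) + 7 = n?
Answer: -9/82837 ≈ -0.00010865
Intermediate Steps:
B(y) = -1/3 (B(y) = -7/3 + (1/3)*6 = -7/3 + 2 = -1/3)
H(Z) = (-1/3 + Z)/(2*Z) (H(Z) = (Z - 1/3)/(Z + Z) = (-1/3 + Z)/((2*Z)) = (-1/3 + Z)*(1/(2*Z)) = (-1/3 + Z)/(2*Z))
1/((H(-3) + 41)*((2 + 6)*2) - 9869) = 1/(((1/6)*(-1 + 3*(-3))/(-3) + 41)*((2 + 6)*2) - 9869) = 1/(((1/6)*(-1/3)*(-1 - 9) + 41)*(8*2) - 9869) = 1/(((1/6)*(-1/3)*(-10) + 41)*16 - 9869) = 1/((5/9 + 41)*16 - 9869) = 1/((374/9)*16 - 9869) = 1/(5984/9 - 9869) = 1/(-82837/9) = -9/82837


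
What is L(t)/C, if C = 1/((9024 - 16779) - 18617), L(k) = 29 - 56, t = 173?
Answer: 712044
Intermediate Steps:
L(k) = -27
C = -1/26372 (C = 1/(-7755 - 18617) = 1/(-26372) = -1/26372 ≈ -3.7919e-5)
L(t)/C = -27/(-1/26372) = -27*(-26372) = 712044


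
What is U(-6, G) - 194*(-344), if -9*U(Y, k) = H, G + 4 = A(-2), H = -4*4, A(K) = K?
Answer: 600640/9 ≈ 66738.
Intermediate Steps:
H = -16
G = -6 (G = -4 - 2 = -6)
U(Y, k) = 16/9 (U(Y, k) = -⅑*(-16) = 16/9)
U(-6, G) - 194*(-344) = 16/9 - 194*(-344) = 16/9 + 66736 = 600640/9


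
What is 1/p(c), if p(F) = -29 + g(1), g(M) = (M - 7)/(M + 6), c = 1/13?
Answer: -7/209 ≈ -0.033493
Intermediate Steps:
c = 1/13 ≈ 0.076923
g(M) = (-7 + M)/(6 + M)
p(F) = -209/7 (p(F) = -29 + (-7 + 1)/(6 + 1) = -29 - 6/7 = -209/7)
1/p(c) = 1/(-209/7) = -7/209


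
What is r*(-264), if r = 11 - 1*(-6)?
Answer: -4488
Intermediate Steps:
r = 17 (r = 11 + 6 = 17)
r*(-264) = 17*(-264) = -4488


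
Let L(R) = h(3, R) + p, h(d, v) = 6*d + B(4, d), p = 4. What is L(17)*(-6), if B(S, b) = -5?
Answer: -102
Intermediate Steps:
h(d, v) = -5 + 6*d (h(d, v) = 6*d - 5 = -5 + 6*d)
L(R) = 17 (L(R) = (-5 + 6*3) + 4 = (-5 + 18) + 4 = 13 + 4 = 17)
L(17)*(-6) = 17*(-6) = -102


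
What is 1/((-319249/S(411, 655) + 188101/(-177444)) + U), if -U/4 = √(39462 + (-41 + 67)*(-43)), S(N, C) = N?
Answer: 459667480241523492/5021768656576865615 - 4727741899116672*√9586/5021768656576865615 ≈ -0.00064058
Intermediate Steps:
U = -8*√9586 (U = -4*√(39462 + (-41 + 67)*(-43)) = -4*√(39462 + 26*(-43)) = -4*√(39462 - 1118) = -8*√9586 ≈ -783.26)
1/((-319249/S(411, 655) + 188101/(-177444)) + U) = 1/((-319249/411 + 188101/(-177444)) - 8*√9586) = 1/((-319249*1/411 + 188101*(-1/177444)) - 8*√9586) = 1/((-319249/411 - 188101/177444) - 8*√9586) = 1/(-18908709689/24309828 - 8*√9586)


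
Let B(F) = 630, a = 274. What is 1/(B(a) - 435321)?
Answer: -1/434691 ≈ -2.3005e-6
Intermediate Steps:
1/(B(a) - 435321) = 1/(630 - 435321) = 1/(-434691) = -1/434691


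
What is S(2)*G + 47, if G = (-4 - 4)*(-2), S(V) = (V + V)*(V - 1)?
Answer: 111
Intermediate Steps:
S(V) = 2*V*(-1 + V) (S(V) = (2*V)*(-1 + V) = 2*V*(-1 + V))
G = 16 (G = -8*(-2) = 16)
S(2)*G + 47 = (2*2*(-1 + 2))*16 + 47 = (2*2*1)*16 + 47 = 4*16 + 47 = 64 + 47 = 111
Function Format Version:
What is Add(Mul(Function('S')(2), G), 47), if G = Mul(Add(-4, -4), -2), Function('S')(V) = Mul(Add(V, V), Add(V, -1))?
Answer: 111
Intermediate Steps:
Function('S')(V) = Mul(2, V, Add(-1, V)) (Function('S')(V) = Mul(Mul(2, V), Add(-1, V)) = Mul(2, V, Add(-1, V)))
G = 16 (G = Mul(-8, -2) = 16)
Add(Mul(Function('S')(2), G), 47) = Add(Mul(Mul(2, 2, Add(-1, 2)), 16), 47) = Add(Mul(Mul(2, 2, 1), 16), 47) = Add(Mul(4, 16), 47) = Add(64, 47) = 111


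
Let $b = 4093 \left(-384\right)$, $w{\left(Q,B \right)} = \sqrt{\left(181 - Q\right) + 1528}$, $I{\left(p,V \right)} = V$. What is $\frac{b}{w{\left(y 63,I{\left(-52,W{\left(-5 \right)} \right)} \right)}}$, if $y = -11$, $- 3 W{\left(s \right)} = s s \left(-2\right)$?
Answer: $- \frac{785856 \sqrt{2402}}{1201} \approx -32069.0$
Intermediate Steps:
$W{\left(s \right)} = \frac{2 s^{2}}{3}$ ($W{\left(s \right)} = - \frac{s s \left(-2\right)}{3} = - \frac{s^{2} \left(-2\right)}{3} = - \frac{\left(-2\right) s^{2}}{3} = \frac{2 s^{2}}{3}$)
$w{\left(Q,B \right)} = \sqrt{1709 - Q}$
$b = -1571712$
$\frac{b}{w{\left(y 63,I{\left(-52,W{\left(-5 \right)} \right)} \right)}} = - \frac{1571712}{\sqrt{1709 - \left(-11\right) 63}} = - \frac{1571712}{\sqrt{1709 - -693}} = - \frac{1571712}{\sqrt{1709 + 693}} = - \frac{1571712}{\sqrt{2402}} = - 1571712 \frac{\sqrt{2402}}{2402} = - \frac{785856 \sqrt{2402}}{1201}$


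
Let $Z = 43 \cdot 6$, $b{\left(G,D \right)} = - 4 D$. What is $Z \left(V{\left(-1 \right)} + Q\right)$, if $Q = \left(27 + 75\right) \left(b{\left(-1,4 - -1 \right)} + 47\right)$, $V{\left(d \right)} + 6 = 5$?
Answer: $710274$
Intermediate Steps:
$V{\left(d \right)} = -1$ ($V{\left(d \right)} = -6 + 5 = -1$)
$Z = 258$
$Q = 2754$ ($Q = \left(27 + 75\right) \left(- 4 \left(4 - -1\right) + 47\right) = 102 \left(- 4 \left(4 + 1\right) + 47\right) = 102 \left(\left(-4\right) 5 + 47\right) = 102 \left(-20 + 47\right) = 102 \cdot 27 = 2754$)
$Z \left(V{\left(-1 \right)} + Q\right) = 258 \left(-1 + 2754\right) = 258 \cdot 2753 = 710274$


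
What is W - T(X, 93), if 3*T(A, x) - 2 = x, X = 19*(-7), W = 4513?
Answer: 13444/3 ≈ 4481.3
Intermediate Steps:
X = -133
T(A, x) = ⅔ + x/3
W - T(X, 93) = 4513 - (⅔ + (⅓)*93) = 4513 - (⅔ + 31) = 4513 - 1*95/3 = 4513 - 95/3 = 13444/3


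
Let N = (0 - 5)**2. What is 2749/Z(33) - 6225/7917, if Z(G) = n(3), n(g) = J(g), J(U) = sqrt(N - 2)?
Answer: -2075/2639 + 2749*sqrt(23)/23 ≈ 572.42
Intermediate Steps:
N = 25 (N = (-5)**2 = 25)
J(U) = sqrt(23) (J(U) = sqrt(25 - 2) = sqrt(23))
n(g) = sqrt(23)
Z(G) = sqrt(23)
2749/Z(33) - 6225/7917 = 2749/(sqrt(23)) - 6225/7917 = 2749*(sqrt(23)/23) - 6225*1/7917 = 2749*sqrt(23)/23 - 2075/2639 = -2075/2639 + 2749*sqrt(23)/23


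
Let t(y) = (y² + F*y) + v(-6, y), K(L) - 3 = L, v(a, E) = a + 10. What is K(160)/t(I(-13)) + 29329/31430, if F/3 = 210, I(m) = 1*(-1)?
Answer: 2641507/3928750 ≈ 0.67235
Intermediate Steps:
I(m) = -1
F = 630 (F = 3*210 = 630)
v(a, E) = 10 + a
K(L) = 3 + L
t(y) = 4 + y² + 630*y (t(y) = (y² + 630*y) + (10 - 6) = (y² + 630*y) + 4 = 4 + y² + 630*y)
K(160)/t(I(-13)) + 29329/31430 = (3 + 160)/(4 + (-1)² + 630*(-1)) + 29329/31430 = 163/(4 + 1 - 630) + 29329*(1/31430) = 163/(-625) + 29329/31430 = 163*(-1/625) + 29329/31430 = -163/625 + 29329/31430 = 2641507/3928750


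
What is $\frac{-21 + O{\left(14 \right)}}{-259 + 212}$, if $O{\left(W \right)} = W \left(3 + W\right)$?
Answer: $- \frac{217}{47} \approx -4.617$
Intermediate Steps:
$\frac{-21 + O{\left(14 \right)}}{-259 + 212} = \frac{-21 + 14 \left(3 + 14\right)}{-259 + 212} = \frac{-21 + 14 \cdot 17}{-47} = \left(-21 + 238\right) \left(- \frac{1}{47}\right) = 217 \left(- \frac{1}{47}\right) = - \frac{217}{47}$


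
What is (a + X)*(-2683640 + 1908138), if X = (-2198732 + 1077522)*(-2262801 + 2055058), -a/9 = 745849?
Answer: -180627456943302278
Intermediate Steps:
a = -6712641 (a = -9*745849 = -6712641)
X = 232923529030 (X = -1121210*(-207743) = 232923529030)
(a + X)*(-2683640 + 1908138) = (-6712641 + 232923529030)*(-2683640 + 1908138) = 232916816389*(-775502) = -180627456943302278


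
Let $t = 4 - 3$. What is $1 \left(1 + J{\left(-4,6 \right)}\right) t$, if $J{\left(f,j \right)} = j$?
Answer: $7$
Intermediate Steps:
$t = 1$ ($t = 4 - 3 = 1$)
$1 \left(1 + J{\left(-4,6 \right)}\right) t = 1 \left(1 + 6\right) 1 = 1 \cdot 7 \cdot 1 = 7 \cdot 1 = 7$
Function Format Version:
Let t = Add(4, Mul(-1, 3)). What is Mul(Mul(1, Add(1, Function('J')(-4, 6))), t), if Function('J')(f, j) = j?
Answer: 7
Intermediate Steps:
t = 1 (t = Add(4, -3) = 1)
Mul(Mul(1, Add(1, Function('J')(-4, 6))), t) = Mul(Mul(1, Add(1, 6)), 1) = Mul(Mul(1, 7), 1) = Mul(7, 1) = 7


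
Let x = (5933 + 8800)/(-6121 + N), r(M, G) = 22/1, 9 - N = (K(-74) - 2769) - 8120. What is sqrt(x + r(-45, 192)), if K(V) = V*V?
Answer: sqrt(50095)/233 ≈ 0.96060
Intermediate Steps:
K(V) = V**2
N = 5422 (N = 9 - (((-74)**2 - 2769) - 8120) = 9 - ((5476 - 2769) - 8120) = 9 - (2707 - 8120) = 9 - 1*(-5413) = 9 + 5413 = 5422)
r(M, G) = 22 (r(M, G) = 1*22 = 22)
x = -4911/233 (x = (5933 + 8800)/(-6121 + 5422) = 14733/(-699) = 14733*(-1/699) = -4911/233 ≈ -21.077)
sqrt(x + r(-45, 192)) = sqrt(-4911/233 + 22) = sqrt(215/233) = sqrt(50095)/233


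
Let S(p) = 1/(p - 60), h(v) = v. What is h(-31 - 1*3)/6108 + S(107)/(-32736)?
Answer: -4359853/783143328 ≈ -0.0055671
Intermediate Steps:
S(p) = 1/(-60 + p)
h(-31 - 1*3)/6108 + S(107)/(-32736) = (-31 - 1*3)/6108 + 1/((-60 + 107)*(-32736)) = (-31 - 3)*(1/6108) - 1/32736/47 = -34*1/6108 + (1/47)*(-1/32736) = -17/3054 - 1/1538592 = -4359853/783143328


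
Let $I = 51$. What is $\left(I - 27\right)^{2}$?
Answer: $576$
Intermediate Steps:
$\left(I - 27\right)^{2} = \left(51 - 27\right)^{2} = 24^{2} = 576$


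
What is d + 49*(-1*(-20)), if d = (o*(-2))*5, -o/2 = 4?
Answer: 1060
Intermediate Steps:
o = -8 (o = -2*4 = -8)
d = 80 (d = -8*(-2)*5 = 16*5 = 80)
d + 49*(-1*(-20)) = 80 + 49*(-1*(-20)) = 80 + 49*20 = 80 + 980 = 1060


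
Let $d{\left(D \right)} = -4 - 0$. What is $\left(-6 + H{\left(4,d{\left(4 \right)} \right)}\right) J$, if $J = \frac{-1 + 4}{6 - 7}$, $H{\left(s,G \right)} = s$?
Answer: $6$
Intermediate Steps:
$d{\left(D \right)} = -4$ ($d{\left(D \right)} = -4 + 0 = -4$)
$J = -3$ ($J = \frac{3}{-1} = 3 \left(-1\right) = -3$)
$\left(-6 + H{\left(4,d{\left(4 \right)} \right)}\right) J = \left(-6 + 4\right) \left(-3\right) = \left(-2\right) \left(-3\right) = 6$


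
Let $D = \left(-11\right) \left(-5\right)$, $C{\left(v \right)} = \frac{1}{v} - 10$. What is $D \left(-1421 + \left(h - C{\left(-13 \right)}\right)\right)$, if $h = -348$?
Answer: $- \frac{1257630}{13} \approx -96741.0$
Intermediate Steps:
$C{\left(v \right)} = -10 + \frac{1}{v}$ ($C{\left(v \right)} = \frac{1}{v} - 10 = -10 + \frac{1}{v}$)
$D = 55$
$D \left(-1421 + \left(h - C{\left(-13 \right)}\right)\right) = 55 \left(-1421 - \frac{4393}{13}\right) = 55 \left(- \frac{22866}{13}\right) = - \frac{1257630}{13}$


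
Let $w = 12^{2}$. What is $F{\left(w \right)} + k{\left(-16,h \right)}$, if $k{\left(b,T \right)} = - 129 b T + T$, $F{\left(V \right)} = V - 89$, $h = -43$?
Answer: $-88740$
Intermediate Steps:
$w = 144$
$F{\left(V \right)} = -89 + V$ ($F{\left(V \right)} = V - 89 = -89 + V$)
$k{\left(b,T \right)} = T - 129 T b$ ($k{\left(b,T \right)} = - 129 T b + T = T - 129 T b$)
$F{\left(w \right)} + k{\left(-16,h \right)} = \left(-89 + 144\right) - 43 \left(1 - -2064\right) = 55 - 43 \left(1 + 2064\right) = 55 - 88795 = -88740$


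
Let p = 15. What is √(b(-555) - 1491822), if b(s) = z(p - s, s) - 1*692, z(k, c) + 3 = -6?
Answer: I*√1492523 ≈ 1221.7*I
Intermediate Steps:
z(k, c) = -9 (z(k, c) = -3 - 6 = -9)
b(s) = -701 (b(s) = -9 - 1*692 = -9 - 692 = -701)
√(b(-555) - 1491822) = √(-701 - 1491822) = √(-1492523) = I*√1492523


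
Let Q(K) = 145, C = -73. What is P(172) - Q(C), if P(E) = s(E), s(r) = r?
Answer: 27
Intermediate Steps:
P(E) = E
P(172) - Q(C) = 172 - 1*145 = 172 - 145 = 27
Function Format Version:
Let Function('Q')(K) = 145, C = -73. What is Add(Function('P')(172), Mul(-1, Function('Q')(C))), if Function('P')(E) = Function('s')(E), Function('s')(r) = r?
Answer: 27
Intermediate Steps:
Function('P')(E) = E
Add(Function('P')(172), Mul(-1, Function('Q')(C))) = Add(172, Mul(-1, 145)) = Add(172, -145) = 27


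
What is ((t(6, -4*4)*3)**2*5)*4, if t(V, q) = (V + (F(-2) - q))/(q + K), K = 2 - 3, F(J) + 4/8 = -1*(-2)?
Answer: 99405/289 ≈ 343.96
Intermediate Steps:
F(J) = 3/2 (F(J) = -1/2 - 1*(-2) = -1/2 + 2 = 3/2)
K = -1
t(V, q) = (3/2 + V - q)/(-1 + q) (t(V, q) = (V + (3/2 - q))/(q - 1) = (3/2 + V - q)/(-1 + q))
((t(6, -4*4)*3)**2*5)*4 = ((((3/2 + 6 - (-4)*4)/(-1 - 4*4))*3)**2*5)*4 = ((((3/2 + 6 - 1*(-16))/(-1 - 16))*3)**2*5)*4 = ((((3/2 + 6 + 16)/(-17))*3)**2*5)*4 = ((-1/17*47/2*3)**2*5)*4 = ((-47/34*3)**2*5)*4 = ((-141/34)**2*5)*4 = ((19881/1156)*5)*4 = (99405/1156)*4 = 99405/289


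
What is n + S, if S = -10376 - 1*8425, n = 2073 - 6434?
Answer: -23162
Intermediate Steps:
n = -4361
S = -18801 (S = -10376 - 8425 = -18801)
n + S = -4361 - 18801 = -23162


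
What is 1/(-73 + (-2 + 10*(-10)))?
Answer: -1/175 ≈ -0.0057143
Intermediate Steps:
1/(-73 + (-2 + 10*(-10))) = 1/(-73 + (-2 - 100)) = 1/(-73 - 102) = 1/(-175) = -1/175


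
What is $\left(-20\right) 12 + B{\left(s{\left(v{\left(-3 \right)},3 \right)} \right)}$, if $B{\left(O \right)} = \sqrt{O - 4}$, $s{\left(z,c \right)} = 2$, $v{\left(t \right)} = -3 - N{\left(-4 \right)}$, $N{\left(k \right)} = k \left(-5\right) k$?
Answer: $-240 + i \sqrt{2} \approx -240.0 + 1.4142 i$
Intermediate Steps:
$N{\left(k \right)} = - 5 k^{2}$ ($N{\left(k \right)} = - 5 k k = - 5 k^{2}$)
$v{\left(t \right)} = 77$ ($v{\left(t \right)} = -3 - - 5 \left(-4\right)^{2} = -3 - \left(-5\right) 16 = -3 - -80 = -3 + 80 = 77$)
$B{\left(O \right)} = \sqrt{-4 + O}$
$\left(-20\right) 12 + B{\left(s{\left(v{\left(-3 \right)},3 \right)} \right)} = \left(-20\right) 12 + \sqrt{-4 + 2} = -240 + \sqrt{-2} = -240 + i \sqrt{2}$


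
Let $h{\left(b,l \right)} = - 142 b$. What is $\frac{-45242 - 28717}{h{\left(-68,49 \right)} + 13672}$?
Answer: $- \frac{24653}{7776} \approx -3.1704$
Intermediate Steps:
$\frac{-45242 - 28717}{h{\left(-68,49 \right)} + 13672} = \frac{-45242 - 28717}{\left(-142\right) \left(-68\right) + 13672} = - \frac{73959}{9656 + 13672} = - \frac{73959}{23328} = \left(-73959\right) \frac{1}{23328} = - \frac{24653}{7776}$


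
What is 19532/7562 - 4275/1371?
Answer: -48677/90943 ≈ -0.53525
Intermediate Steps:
19532/7562 - 4275/1371 = 19532*(1/7562) - 4275*1/1371 = 514/199 - 1425/457 = -48677/90943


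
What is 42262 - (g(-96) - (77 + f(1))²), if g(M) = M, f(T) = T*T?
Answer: 48442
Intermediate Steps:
f(T) = T²
42262 - (g(-96) - (77 + f(1))²) = 42262 - (-96 - (77 + 1²)²) = 42262 - (-96 - (77 + 1)²) = 42262 - (-96 - 1*78²) = 42262 - (-96 - 1*6084) = 42262 - (-96 - 6084) = 42262 - 1*(-6180) = 42262 + 6180 = 48442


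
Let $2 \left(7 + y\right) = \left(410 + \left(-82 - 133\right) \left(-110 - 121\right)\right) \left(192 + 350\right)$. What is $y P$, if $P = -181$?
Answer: $-2456227558$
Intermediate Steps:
$y = 13570318$ ($y = -7 + \frac{\left(410 + \left(-82 - 133\right) \left(-110 - 121\right)\right) \left(192 + 350\right)}{2} = -7 + \frac{\left(410 - -49665\right) 542}{2} = -7 + \frac{\left(410 + 49665\right) 542}{2} = -7 + \frac{50075 \cdot 542}{2} = -7 + \frac{1}{2} \cdot 27140650 = -7 + 13570325 = 13570318$)
$y P = 13570318 \left(-181\right) = -2456227558$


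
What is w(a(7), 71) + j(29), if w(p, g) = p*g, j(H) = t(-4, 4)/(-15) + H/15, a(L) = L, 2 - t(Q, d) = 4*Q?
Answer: 7466/15 ≈ 497.73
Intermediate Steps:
t(Q, d) = 2 - 4*Q
j(H) = -6/5 + H/15 (j(H) = (2 - 4*(-4))/(-15) + H/15 = (2 + 16)*(-1/15) + H*(1/15) = 18*(-1/15) + H/15 = -6/5 + H/15)
w(p, g) = g*p
w(a(7), 71) + j(29) = 71*7 + (-6/5 + (1/15)*29) = 497 + (-6/5 + 29/15) = 497 + 11/15 = 7466/15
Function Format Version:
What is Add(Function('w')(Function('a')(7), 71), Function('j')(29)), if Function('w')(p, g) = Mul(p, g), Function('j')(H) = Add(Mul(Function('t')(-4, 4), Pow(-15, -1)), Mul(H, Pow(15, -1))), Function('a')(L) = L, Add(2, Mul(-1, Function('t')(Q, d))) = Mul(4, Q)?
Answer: Rational(7466, 15) ≈ 497.73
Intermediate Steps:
Function('t')(Q, d) = Add(2, Mul(-4, Q)) (Function('t')(Q, d) = Add(2, Mul(-1, Mul(4, Q))) = Add(2, Mul(-4, Q)))
Function('j')(H) = Add(Rational(-6, 5), Mul(Rational(1, 15), H)) (Function('j')(H) = Add(Mul(Add(2, Mul(-4, -4)), Pow(-15, -1)), Mul(H, Pow(15, -1))) = Add(Mul(Add(2, 16), Rational(-1, 15)), Mul(H, Rational(1, 15))) = Add(Mul(18, Rational(-1, 15)), Mul(Rational(1, 15), H)) = Add(Rational(-6, 5), Mul(Rational(1, 15), H)))
Function('w')(p, g) = Mul(g, p)
Add(Function('w')(Function('a')(7), 71), Function('j')(29)) = Add(Mul(71, 7), Add(Rational(-6, 5), Mul(Rational(1, 15), 29))) = Add(497, Add(Rational(-6, 5), Rational(29, 15))) = Add(497, Rational(11, 15)) = Rational(7466, 15)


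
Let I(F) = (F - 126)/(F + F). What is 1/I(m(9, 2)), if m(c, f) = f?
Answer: -1/31 ≈ -0.032258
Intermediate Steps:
I(F) = (-126 + F)/(2*F) (I(F) = (-126 + F)/((2*F)) = (-126 + F)*(1/(2*F)) = (-126 + F)/(2*F))
1/I(m(9, 2)) = 1/((1/2)*(-126 + 2)/2) = 1/((1/2)*(1/2)*(-124)) = 1/(-31) = -1/31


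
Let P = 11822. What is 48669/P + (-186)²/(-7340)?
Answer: -12940863/21693370 ≈ -0.59654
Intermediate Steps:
48669/P + (-186)²/(-7340) = 48669/11822 + (-186)²/(-7340) = 48669*(1/11822) + 34596*(-1/7340) = 48669/11822 - 8649/1835 = -12940863/21693370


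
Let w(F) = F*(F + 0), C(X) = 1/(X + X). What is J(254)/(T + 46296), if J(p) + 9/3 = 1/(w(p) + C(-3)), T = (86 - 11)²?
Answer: -129031/2233151055 ≈ -5.7780e-5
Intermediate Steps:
T = 5625 (T = 75² = 5625)
C(X) = 1/(2*X)
w(F) = F² (w(F) = F*F = F²)
J(p) = -3 + 1/(-⅙ + p²) (J(p) = -3 + 1/(p² + (½)/(-3)) = -3 + 1/(p² + (½)*(-⅓)) = -3 + 1/(p² - ⅙) = -3 + 1/(-⅙ + p²))
J(254)/(T + 46296) = (9*(1 - 2*254²)/(-1 + 6*254²))/(5625 + 46296) = (9*(1 - 2*64516)/(-1 + 6*64516))/51921 = (9*(1 - 129032)/(-1 + 387096))*(1/51921) = (9*(-129031)/387095)*(1/51921) = (9*(1/387095)*(-129031))*(1/51921) = -1161279/387095*1/51921 = -129031/2233151055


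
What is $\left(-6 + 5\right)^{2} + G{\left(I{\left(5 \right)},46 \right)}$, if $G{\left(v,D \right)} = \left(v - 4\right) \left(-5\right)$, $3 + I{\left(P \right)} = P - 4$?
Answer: $31$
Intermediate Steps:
$I{\left(P \right)} = -7 + P$ ($I{\left(P \right)} = -3 + \left(P - 4\right) = -3 + \left(-4 + P\right) = -7 + P$)
$G{\left(v,D \right)} = 20 - 5 v$ ($G{\left(v,D \right)} = \left(-4 + v\right) \left(-5\right) = 20 - 5 v$)
$\left(-6 + 5\right)^{2} + G{\left(I{\left(5 \right)},46 \right)} = \left(-6 + 5\right)^{2} + \left(20 - 5 \left(-7 + 5\right)\right) = \left(-1\right)^{2} + \left(20 - -10\right) = 1 + \left(20 + 10\right) = 1 + 30 = 31$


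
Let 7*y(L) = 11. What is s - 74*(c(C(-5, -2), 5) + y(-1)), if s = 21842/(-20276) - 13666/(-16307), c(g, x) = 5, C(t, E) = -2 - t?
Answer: -563027325737/1157242562 ≈ -486.52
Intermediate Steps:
y(L) = 11/7 (y(L) = (⅐)*11 = 11/7)
s = -39542839/165320366 (s = 21842*(-1/20276) - 13666*(-1/16307) = -10921/10138 + 13666/16307 = -39542839/165320366 ≈ -0.23919)
s - 74*(c(C(-5, -2), 5) + y(-1)) = -39542839/165320366 - 74*(5 + 11/7) = -39542839/165320366 - 74*46/7 = -39542839/165320366 - 1*3404/7 = -39542839/165320366 - 3404/7 = -563027325737/1157242562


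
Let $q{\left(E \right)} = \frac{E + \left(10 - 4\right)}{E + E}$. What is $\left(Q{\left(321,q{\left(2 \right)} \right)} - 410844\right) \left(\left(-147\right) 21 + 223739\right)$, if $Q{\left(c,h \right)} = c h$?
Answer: $-90511891704$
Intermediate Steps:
$q{\left(E \right)} = \frac{6 + E}{2 E}$ ($q{\left(E \right)} = \frac{E + \left(10 - 4\right)}{2 E} = \left(E + 6\right) \frac{1}{2 E} = \left(6 + E\right) \frac{1}{2 E} = \frac{6 + E}{2 E}$)
$\left(Q{\left(321,q{\left(2 \right)} \right)} - 410844\right) \left(\left(-147\right) 21 + 223739\right) = \left(321 \frac{6 + 2}{2 \cdot 2} - 410844\right) \left(\left(-147\right) 21 + 223739\right) = \left(321 \cdot \frac{1}{2} \cdot \frac{1}{2} \cdot 8 - 410844\right) \left(-3087 + 223739\right) = \left(321 \cdot 2 - 410844\right) 220652 = \left(642 - 410844\right) 220652 = \left(-410202\right) 220652 = -90511891704$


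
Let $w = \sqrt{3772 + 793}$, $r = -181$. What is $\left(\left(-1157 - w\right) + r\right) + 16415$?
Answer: $15077 - \sqrt{4565} \approx 15009.0$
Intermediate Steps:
$w = \sqrt{4565} \approx 67.565$
$\left(\left(-1157 - w\right) + r\right) + 16415 = \left(\left(-1157 - \sqrt{4565}\right) - 181\right) + 16415 = \left(-1338 - \sqrt{4565}\right) + 16415 = 15077 - \sqrt{4565}$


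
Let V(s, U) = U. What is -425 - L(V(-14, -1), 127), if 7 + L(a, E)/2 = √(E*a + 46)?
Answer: -411 - 18*I ≈ -411.0 - 18.0*I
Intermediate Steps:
L(a, E) = -14 + 2*√(46 + E*a) (L(a, E) = -14 + 2*√(E*a + 46) = -14 + 2*√(46 + E*a))
-425 - L(V(-14, -1), 127) = -425 - (-14 + 2*√(46 + 127*(-1))) = -425 - (-14 + 2*√(46 - 127)) = -425 - (-14 + 2*√(-81)) = -425 - (-14 + 2*(9*I)) = -425 - (-14 + 18*I) = -425 + (14 - 18*I) = -411 - 18*I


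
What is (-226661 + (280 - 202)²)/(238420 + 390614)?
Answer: -31511/89862 ≈ -0.35066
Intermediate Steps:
(-226661 + (280 - 202)²)/(238420 + 390614) = (-226661 + 78²)/629034 = (-226661 + 6084)*(1/629034) = -220577*1/629034 = -31511/89862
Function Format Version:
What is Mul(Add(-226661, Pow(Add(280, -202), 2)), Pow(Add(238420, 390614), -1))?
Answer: Rational(-31511, 89862) ≈ -0.35066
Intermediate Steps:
Mul(Add(-226661, Pow(Add(280, -202), 2)), Pow(Add(238420, 390614), -1)) = Mul(Add(-226661, Pow(78, 2)), Pow(629034, -1)) = Mul(Add(-226661, 6084), Rational(1, 629034)) = Mul(-220577, Rational(1, 629034)) = Rational(-31511, 89862)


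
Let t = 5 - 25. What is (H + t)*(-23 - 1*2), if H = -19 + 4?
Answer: 875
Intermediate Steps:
H = -15
t = -20
(H + t)*(-23 - 1*2) = (-15 - 20)*(-23 - 1*2) = -35*(-23 - 2) = -35*(-25) = 875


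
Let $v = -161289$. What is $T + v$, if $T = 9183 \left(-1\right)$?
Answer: $-170472$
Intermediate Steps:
$T = -9183$
$T + v = -9183 - 161289 = -170472$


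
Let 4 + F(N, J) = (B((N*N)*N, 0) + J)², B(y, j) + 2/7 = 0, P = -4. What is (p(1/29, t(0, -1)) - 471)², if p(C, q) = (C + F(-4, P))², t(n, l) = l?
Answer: 283286108960793796/4077334216081 ≈ 69478.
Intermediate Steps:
B(y, j) = -2/7 (B(y, j) = -2/7 + 0 = -2/7)
F(N, J) = -4 + (-2/7 + J)²
p(C, q) = (704/49 + C)² (p(C, q) = (C + (-4 + (-2 + 7*(-4))²/49))² = (C + (-4 + (-2 - 28)²/49))² = (C + (-4 + (1/49)*(-30)²))² = (C + (-4 + (1/49)*900))² = (C + (-4 + 900/49))² = (C + 704/49)² = (704/49 + C)²)
(p(1/29, t(0, -1)) - 471)² = ((704 + 49/29)²/2401 - 471)² = ((20465/29)²/2401 - 471)² = ((1/2401)*(418816225/841) - 471)² = (418816225/2019241 - 471)² = (-532246286/2019241)² = 283286108960793796/4077334216081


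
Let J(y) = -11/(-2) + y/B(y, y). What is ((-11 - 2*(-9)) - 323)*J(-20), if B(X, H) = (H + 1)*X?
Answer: -32706/19 ≈ -1721.4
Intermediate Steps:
B(X, H) = X*(1 + H) (B(X, H) = (1 + H)*X = X*(1 + H))
J(y) = 11/2 + 1/(1 + y) (J(y) = -11/(-2) + y/((y*(1 + y))) = -11*(-½) + y*(1/(y*(1 + y))) = 11/2 + 1/(1 + y))
((-11 - 2*(-9)) - 323)*J(-20) = ((-11 - 2*(-9)) - 323)*((13 + 11*(-20))/(2*(1 - 20))) = ((-11 + 18) - 323)*((½)*(13 - 220)/(-19)) = (7 - 323)*((½)*(-1/19)*(-207)) = -316*207/38 = -32706/19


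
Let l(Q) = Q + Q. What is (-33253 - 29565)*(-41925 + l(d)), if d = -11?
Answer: 2635026646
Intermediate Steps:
l(Q) = 2*Q
(-33253 - 29565)*(-41925 + l(d)) = (-33253 - 29565)*(-41925 + 2*(-11)) = -62818*(-41925 - 22) = -62818*(-41947) = 2635026646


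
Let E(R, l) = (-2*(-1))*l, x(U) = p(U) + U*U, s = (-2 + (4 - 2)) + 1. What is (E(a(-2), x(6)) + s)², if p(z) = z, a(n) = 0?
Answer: 7225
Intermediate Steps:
s = 1 (s = (-2 + 2) + 1 = 0 + 1 = 1)
x(U) = U + U² (x(U) = U + U*U = U + U²)
E(R, l) = 2*l
(E(a(-2), x(6)) + s)² = (2*(6*(1 + 6)) + 1)² = (2*(6*7) + 1)² = (2*42 + 1)² = (84 + 1)² = 85² = 7225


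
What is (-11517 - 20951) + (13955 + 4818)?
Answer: -13695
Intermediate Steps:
(-11517 - 20951) + (13955 + 4818) = -32468 + 18773 = -13695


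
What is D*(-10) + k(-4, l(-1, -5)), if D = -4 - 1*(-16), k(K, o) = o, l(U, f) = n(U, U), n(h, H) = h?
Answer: -121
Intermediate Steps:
l(U, f) = U
D = 12 (D = -4 + 16 = 12)
D*(-10) + k(-4, l(-1, -5)) = 12*(-10) - 1 = -120 - 1 = -121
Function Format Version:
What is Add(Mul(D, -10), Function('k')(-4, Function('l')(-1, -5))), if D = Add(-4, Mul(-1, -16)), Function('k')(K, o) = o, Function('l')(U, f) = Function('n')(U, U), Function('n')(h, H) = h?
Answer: -121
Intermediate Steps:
Function('l')(U, f) = U
D = 12 (D = Add(-4, 16) = 12)
Add(Mul(D, -10), Function('k')(-4, Function('l')(-1, -5))) = Add(Mul(12, -10), -1) = Add(-120, -1) = -121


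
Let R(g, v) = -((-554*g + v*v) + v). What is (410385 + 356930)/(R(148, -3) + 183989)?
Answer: 153463/53195 ≈ 2.8849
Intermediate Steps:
R(g, v) = -v - v² + 554*g (R(g, v) = -((-554*g + v²) + v) = -((v² - 554*g) + v) = -(v + v² - 554*g) = -v - v² + 554*g)
(410385 + 356930)/(R(148, -3) + 183989) = (410385 + 356930)/((-1*(-3) - 1*(-3)² + 554*148) + 183989) = 767315/((3 - 1*9 + 81992) + 183989) = 767315/((3 - 9 + 81992) + 183989) = 767315/(81986 + 183989) = 767315/265975 = 767315*(1/265975) = 153463/53195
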